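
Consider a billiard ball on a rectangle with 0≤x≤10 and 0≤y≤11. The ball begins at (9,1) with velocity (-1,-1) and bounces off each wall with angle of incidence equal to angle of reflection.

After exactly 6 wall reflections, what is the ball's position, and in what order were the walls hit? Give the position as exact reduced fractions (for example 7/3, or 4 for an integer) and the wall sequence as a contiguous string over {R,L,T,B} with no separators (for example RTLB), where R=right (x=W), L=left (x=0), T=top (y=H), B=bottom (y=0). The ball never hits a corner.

Final position: (0,6)
Wall sequence: BLTRBL

1. t=1 → B at (8,0); v=(-1,1)
2. t=8 → L at (0,8); v=(1,1)
3. t=3 → T at (3,11); v=(1,-1)
4. t=7 → R at (10,4); v=(-1,-1)
5. t=4 → B at (6,0); v=(-1,1)
6. t=6 → L at (0,6); v=(1,1)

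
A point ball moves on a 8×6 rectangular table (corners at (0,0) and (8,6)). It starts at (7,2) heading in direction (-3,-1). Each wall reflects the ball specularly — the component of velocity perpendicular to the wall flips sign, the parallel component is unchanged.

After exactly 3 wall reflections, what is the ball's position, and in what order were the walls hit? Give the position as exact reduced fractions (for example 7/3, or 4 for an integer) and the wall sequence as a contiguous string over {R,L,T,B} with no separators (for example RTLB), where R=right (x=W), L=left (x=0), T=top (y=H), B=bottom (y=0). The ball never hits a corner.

1. t=2 → B at (1,0); v=(-3,1)
2. t=1/3 → L at (0,1/3); v=(3,1)
3. t=8/3 → R at (8,3); v=(-3,1)

Final position: (8,3)
Wall sequence: BLR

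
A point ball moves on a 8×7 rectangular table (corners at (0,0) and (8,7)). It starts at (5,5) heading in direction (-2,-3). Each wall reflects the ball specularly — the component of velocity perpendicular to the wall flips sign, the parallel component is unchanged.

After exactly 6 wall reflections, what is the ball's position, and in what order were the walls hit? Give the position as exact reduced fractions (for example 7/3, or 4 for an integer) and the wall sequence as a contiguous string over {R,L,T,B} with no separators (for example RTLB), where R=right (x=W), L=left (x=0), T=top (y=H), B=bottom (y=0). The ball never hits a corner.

1. t=5/3 → B at (5/3,0); v=(-2,3)
2. t=5/6 → L at (0,5/2); v=(2,3)
3. t=3/2 → T at (3,7); v=(2,-3)
4. t=7/3 → B at (23/3,0); v=(2,3)
5. t=1/6 → R at (8,1/2); v=(-2,3)
6. t=13/6 → T at (11/3,7); v=(-2,-3)

Final position: (11/3,7)
Wall sequence: BLTBRT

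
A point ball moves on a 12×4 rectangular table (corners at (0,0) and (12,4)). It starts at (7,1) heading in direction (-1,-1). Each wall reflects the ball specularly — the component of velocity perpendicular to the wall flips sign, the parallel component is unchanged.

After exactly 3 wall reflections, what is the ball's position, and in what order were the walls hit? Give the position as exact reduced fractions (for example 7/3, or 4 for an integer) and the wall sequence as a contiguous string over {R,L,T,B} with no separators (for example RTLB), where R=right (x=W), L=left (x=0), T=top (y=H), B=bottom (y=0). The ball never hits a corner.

1. t=1 → B at (6,0); v=(-1,1)
2. t=4 → T at (2,4); v=(-1,-1)
3. t=2 → L at (0,2); v=(1,-1)

Final position: (0,2)
Wall sequence: BTL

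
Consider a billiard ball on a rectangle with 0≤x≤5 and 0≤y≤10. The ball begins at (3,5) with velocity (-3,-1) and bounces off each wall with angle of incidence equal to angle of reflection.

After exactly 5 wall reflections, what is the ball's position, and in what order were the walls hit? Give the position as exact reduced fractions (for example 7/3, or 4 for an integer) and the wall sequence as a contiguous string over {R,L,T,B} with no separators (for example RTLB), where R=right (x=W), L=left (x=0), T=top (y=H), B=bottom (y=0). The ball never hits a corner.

Final position: (5,1)
Wall sequence: LRLBR

1. t=1 → L at (0,4); v=(3,-1)
2. t=5/3 → R at (5,7/3); v=(-3,-1)
3. t=5/3 → L at (0,2/3); v=(3,-1)
4. t=2/3 → B at (2,0); v=(3,1)
5. t=1 → R at (5,1); v=(-3,1)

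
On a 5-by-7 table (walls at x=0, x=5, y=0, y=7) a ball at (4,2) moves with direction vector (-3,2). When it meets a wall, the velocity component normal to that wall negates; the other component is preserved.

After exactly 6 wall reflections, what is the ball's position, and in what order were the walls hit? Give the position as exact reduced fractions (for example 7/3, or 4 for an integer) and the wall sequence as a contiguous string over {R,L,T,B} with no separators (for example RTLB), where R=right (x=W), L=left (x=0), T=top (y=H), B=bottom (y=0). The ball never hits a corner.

Final position: (5,2/3)
Wall sequence: LTRLBR

1. t=4/3 → L at (0,14/3); v=(3,2)
2. t=7/6 → T at (7/2,7); v=(3,-2)
3. t=1/2 → R at (5,6); v=(-3,-2)
4. t=5/3 → L at (0,8/3); v=(3,-2)
5. t=4/3 → B at (4,0); v=(3,2)
6. t=1/3 → R at (5,2/3); v=(-3,2)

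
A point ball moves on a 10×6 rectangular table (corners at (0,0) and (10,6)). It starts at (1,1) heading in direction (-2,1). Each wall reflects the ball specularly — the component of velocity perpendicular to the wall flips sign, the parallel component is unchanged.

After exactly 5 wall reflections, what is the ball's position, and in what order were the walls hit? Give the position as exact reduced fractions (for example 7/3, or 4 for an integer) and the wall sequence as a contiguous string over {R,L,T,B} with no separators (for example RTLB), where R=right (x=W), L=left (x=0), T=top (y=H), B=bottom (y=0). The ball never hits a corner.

1. t=1/2 → L at (0,3/2); v=(2,1)
2. t=9/2 → T at (9,6); v=(2,-1)
3. t=1/2 → R at (10,11/2); v=(-2,-1)
4. t=5 → L at (0,1/2); v=(2,-1)
5. t=1/2 → B at (1,0); v=(2,1)

Final position: (1,0)
Wall sequence: LTRLB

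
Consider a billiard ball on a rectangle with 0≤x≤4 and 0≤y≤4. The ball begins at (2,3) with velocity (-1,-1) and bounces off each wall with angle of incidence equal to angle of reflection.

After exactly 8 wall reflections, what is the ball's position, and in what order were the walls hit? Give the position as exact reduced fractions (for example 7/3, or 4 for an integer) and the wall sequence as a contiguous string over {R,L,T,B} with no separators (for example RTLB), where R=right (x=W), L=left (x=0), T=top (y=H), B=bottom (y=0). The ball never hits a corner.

Final position: (3,4)
Wall sequence: LBRTLBRT

1. t=2 → L at (0,1); v=(1,-1)
2. t=1 → B at (1,0); v=(1,1)
3. t=3 → R at (4,3); v=(-1,1)
4. t=1 → T at (3,4); v=(-1,-1)
5. t=3 → L at (0,1); v=(1,-1)
6. t=1 → B at (1,0); v=(1,1)
7. t=3 → R at (4,3); v=(-1,1)
8. t=1 → T at (3,4); v=(-1,-1)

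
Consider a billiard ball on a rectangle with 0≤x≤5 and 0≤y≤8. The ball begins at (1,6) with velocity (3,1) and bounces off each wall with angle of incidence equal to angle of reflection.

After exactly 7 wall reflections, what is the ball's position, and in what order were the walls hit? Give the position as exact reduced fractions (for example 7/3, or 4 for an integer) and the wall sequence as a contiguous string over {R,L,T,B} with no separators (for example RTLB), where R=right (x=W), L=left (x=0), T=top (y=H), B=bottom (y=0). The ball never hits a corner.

1. t=4/3 → R at (5,22/3); v=(-3,1)
2. t=2/3 → T at (3,8); v=(-3,-1)
3. t=1 → L at (0,7); v=(3,-1)
4. t=5/3 → R at (5,16/3); v=(-3,-1)
5. t=5/3 → L at (0,11/3); v=(3,-1)
6. t=5/3 → R at (5,2); v=(-3,-1)
7. t=5/3 → L at (0,1/3); v=(3,-1)

Final position: (0,1/3)
Wall sequence: RTLRLRL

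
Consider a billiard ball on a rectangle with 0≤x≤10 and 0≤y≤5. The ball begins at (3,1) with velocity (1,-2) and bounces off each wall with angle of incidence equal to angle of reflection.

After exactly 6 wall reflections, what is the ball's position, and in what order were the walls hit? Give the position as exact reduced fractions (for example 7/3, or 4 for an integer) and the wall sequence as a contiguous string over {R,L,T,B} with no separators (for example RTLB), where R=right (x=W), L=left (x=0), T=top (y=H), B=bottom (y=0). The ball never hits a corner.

Final position: (13/2,0)
Wall sequence: BTBRTB

1. t=1/2 → B at (7/2,0); v=(1,2)
2. t=5/2 → T at (6,5); v=(1,-2)
3. t=5/2 → B at (17/2,0); v=(1,2)
4. t=3/2 → R at (10,3); v=(-1,2)
5. t=1 → T at (9,5); v=(-1,-2)
6. t=5/2 → B at (13/2,0); v=(-1,2)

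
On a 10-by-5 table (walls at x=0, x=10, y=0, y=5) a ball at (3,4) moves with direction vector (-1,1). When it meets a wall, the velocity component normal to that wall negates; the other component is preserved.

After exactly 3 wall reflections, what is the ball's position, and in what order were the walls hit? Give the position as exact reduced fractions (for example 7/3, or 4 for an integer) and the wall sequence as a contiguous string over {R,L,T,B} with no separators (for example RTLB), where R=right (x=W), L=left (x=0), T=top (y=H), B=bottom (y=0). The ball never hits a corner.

Final position: (3,0)
Wall sequence: TLB

1. t=1 → T at (2,5); v=(-1,-1)
2. t=2 → L at (0,3); v=(1,-1)
3. t=3 → B at (3,0); v=(1,1)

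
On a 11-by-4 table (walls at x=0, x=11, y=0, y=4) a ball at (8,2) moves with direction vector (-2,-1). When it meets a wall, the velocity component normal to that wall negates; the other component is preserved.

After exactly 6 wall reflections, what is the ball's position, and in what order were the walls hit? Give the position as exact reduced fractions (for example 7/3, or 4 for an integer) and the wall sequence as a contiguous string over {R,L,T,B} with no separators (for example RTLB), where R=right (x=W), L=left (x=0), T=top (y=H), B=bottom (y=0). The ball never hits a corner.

Final position: (2,4)
Wall sequence: BLTRBT

1. t=2 → B at (4,0); v=(-2,1)
2. t=2 → L at (0,2); v=(2,1)
3. t=2 → T at (4,4); v=(2,-1)
4. t=7/2 → R at (11,1/2); v=(-2,-1)
5. t=1/2 → B at (10,0); v=(-2,1)
6. t=4 → T at (2,4); v=(-2,-1)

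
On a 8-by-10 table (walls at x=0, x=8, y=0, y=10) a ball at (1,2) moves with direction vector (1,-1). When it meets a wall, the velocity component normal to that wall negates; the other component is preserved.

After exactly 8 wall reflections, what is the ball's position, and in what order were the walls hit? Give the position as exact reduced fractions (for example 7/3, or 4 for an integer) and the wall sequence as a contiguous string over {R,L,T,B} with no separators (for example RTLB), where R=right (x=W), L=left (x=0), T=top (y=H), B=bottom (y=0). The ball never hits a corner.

Final position: (1,10)
Wall sequence: BRTLBRLT

1. t=2 → B at (3,0); v=(1,1)
2. t=5 → R at (8,5); v=(-1,1)
3. t=5 → T at (3,10); v=(-1,-1)
4. t=3 → L at (0,7); v=(1,-1)
5. t=7 → B at (7,0); v=(1,1)
6. t=1 → R at (8,1); v=(-1,1)
7. t=8 → L at (0,9); v=(1,1)
8. t=1 → T at (1,10); v=(1,-1)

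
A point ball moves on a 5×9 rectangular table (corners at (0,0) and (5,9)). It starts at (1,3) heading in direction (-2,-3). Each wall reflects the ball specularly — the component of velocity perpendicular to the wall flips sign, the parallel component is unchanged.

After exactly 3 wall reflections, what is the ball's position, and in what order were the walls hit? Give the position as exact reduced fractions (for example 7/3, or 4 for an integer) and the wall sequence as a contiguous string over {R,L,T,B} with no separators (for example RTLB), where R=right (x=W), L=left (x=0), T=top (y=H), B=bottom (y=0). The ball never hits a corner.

Final position: (5,6)
Wall sequence: LBR

1. t=1/2 → L at (0,3/2); v=(2,-3)
2. t=1/2 → B at (1,0); v=(2,3)
3. t=2 → R at (5,6); v=(-2,3)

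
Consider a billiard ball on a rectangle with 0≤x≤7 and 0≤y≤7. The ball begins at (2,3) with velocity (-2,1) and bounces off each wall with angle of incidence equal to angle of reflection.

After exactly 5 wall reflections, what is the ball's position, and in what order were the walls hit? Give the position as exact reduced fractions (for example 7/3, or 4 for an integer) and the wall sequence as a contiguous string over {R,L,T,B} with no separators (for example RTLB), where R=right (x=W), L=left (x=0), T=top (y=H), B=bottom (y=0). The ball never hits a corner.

Final position: (6,0)
Wall sequence: LTRLB

1. t=1 → L at (0,4); v=(2,1)
2. t=3 → T at (6,7); v=(2,-1)
3. t=1/2 → R at (7,13/2); v=(-2,-1)
4. t=7/2 → L at (0,3); v=(2,-1)
5. t=3 → B at (6,0); v=(2,1)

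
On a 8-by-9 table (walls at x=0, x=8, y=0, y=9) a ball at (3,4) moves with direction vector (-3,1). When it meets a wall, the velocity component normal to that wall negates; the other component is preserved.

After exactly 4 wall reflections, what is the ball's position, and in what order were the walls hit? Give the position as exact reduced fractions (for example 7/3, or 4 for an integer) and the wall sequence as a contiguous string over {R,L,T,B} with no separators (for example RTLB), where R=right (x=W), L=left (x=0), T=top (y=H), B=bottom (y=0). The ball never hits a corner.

1. t=1 → L at (0,5); v=(3,1)
2. t=8/3 → R at (8,23/3); v=(-3,1)
3. t=4/3 → T at (4,9); v=(-3,-1)
4. t=4/3 → L at (0,23/3); v=(3,-1)

Final position: (0,23/3)
Wall sequence: LRTL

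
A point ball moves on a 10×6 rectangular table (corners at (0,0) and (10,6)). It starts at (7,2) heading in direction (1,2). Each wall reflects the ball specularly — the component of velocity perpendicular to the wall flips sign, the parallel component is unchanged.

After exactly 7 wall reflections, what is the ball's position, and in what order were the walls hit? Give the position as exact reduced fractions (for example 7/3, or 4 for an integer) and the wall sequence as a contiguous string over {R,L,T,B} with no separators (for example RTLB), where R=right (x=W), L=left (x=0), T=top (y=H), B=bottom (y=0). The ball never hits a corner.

1. t=2 → T at (9,6); v=(1,-2)
2. t=1 → R at (10,4); v=(-1,-2)
3. t=2 → B at (8,0); v=(-1,2)
4. t=3 → T at (5,6); v=(-1,-2)
5. t=3 → B at (2,0); v=(-1,2)
6. t=2 → L at (0,4); v=(1,2)
7. t=1 → T at (1,6); v=(1,-2)

Final position: (1,6)
Wall sequence: TRBTBLT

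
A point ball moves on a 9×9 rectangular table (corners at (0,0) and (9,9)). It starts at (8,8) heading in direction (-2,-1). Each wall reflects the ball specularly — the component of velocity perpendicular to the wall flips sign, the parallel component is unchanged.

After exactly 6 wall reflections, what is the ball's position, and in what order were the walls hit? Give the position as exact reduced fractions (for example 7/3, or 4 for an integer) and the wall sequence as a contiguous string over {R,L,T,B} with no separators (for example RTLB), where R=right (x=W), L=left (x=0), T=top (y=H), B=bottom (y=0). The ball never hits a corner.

Final position: (9,17/2)
Wall sequence: LBRLTR

1. t=4 → L at (0,4); v=(2,-1)
2. t=4 → B at (8,0); v=(2,1)
3. t=1/2 → R at (9,1/2); v=(-2,1)
4. t=9/2 → L at (0,5); v=(2,1)
5. t=4 → T at (8,9); v=(2,-1)
6. t=1/2 → R at (9,17/2); v=(-2,-1)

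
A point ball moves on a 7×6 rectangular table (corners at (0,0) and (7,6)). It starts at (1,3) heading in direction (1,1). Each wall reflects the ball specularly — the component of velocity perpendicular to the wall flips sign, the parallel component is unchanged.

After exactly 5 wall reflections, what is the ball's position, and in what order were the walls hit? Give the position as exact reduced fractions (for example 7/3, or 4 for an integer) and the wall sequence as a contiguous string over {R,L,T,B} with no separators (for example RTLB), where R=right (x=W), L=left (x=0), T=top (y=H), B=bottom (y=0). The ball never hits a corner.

1. t=3 → T at (4,6); v=(1,-1)
2. t=3 → R at (7,3); v=(-1,-1)
3. t=3 → B at (4,0); v=(-1,1)
4. t=4 → L at (0,4); v=(1,1)
5. t=2 → T at (2,6); v=(1,-1)

Final position: (2,6)
Wall sequence: TRBLT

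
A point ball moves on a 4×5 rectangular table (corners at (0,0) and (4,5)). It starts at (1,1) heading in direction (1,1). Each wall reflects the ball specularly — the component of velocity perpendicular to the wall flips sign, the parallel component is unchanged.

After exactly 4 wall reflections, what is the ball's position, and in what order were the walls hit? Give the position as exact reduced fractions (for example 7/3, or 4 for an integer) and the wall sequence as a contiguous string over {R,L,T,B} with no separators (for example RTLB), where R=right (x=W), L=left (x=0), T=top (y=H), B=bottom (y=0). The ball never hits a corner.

1. t=3 → R at (4,4); v=(-1,1)
2. t=1 → T at (3,5); v=(-1,-1)
3. t=3 → L at (0,2); v=(1,-1)
4. t=2 → B at (2,0); v=(1,1)

Final position: (2,0)
Wall sequence: RTLB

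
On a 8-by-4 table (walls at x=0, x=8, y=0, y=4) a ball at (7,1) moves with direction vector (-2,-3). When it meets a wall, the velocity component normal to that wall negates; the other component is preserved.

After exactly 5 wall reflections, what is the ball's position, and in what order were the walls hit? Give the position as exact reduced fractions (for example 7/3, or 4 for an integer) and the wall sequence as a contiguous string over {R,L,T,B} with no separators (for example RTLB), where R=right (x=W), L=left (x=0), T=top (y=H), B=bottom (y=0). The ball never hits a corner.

Final position: (5/3,4)
Wall sequence: BTBLT

1. t=1/3 → B at (19/3,0); v=(-2,3)
2. t=4/3 → T at (11/3,4); v=(-2,-3)
3. t=4/3 → B at (1,0); v=(-2,3)
4. t=1/2 → L at (0,3/2); v=(2,3)
5. t=5/6 → T at (5/3,4); v=(2,-3)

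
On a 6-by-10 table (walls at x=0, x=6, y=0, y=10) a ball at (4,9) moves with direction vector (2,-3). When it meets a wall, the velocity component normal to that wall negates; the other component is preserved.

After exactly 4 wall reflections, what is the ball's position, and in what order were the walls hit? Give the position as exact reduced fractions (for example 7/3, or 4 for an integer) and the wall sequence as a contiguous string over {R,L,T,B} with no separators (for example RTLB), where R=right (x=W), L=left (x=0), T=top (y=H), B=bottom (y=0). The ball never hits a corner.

Final position: (14/3,10)
Wall sequence: RBLT

1. t=1 → R at (6,6); v=(-2,-3)
2. t=2 → B at (2,0); v=(-2,3)
3. t=1 → L at (0,3); v=(2,3)
4. t=7/3 → T at (14/3,10); v=(2,-3)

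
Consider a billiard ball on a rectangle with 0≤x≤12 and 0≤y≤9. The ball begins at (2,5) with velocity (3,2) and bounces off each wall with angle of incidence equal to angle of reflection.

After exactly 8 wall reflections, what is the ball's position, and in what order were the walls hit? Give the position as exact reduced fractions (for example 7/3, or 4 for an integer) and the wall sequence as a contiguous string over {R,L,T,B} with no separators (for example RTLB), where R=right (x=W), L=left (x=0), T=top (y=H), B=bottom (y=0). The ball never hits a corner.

1. t=2 → T at (8,9); v=(3,-2)
2. t=4/3 → R at (12,19/3); v=(-3,-2)
3. t=19/6 → B at (5/2,0); v=(-3,2)
4. t=5/6 → L at (0,5/3); v=(3,2)
5. t=11/3 → T at (11,9); v=(3,-2)
6. t=1/3 → R at (12,25/3); v=(-3,-2)
7. t=4 → L at (0,1/3); v=(3,-2)
8. t=1/6 → B at (1/2,0); v=(3,2)

Final position: (1/2,0)
Wall sequence: TRBLTRLB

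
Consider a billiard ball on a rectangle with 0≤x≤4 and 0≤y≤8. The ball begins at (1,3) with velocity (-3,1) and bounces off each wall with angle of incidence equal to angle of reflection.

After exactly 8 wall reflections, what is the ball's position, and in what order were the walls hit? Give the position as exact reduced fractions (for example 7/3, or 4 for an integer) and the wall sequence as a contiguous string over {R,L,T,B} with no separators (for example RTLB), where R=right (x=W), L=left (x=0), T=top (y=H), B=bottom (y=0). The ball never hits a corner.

Final position: (0,14/3)
Wall sequence: LRLRTLRL

1. t=1/3 → L at (0,10/3); v=(3,1)
2. t=4/3 → R at (4,14/3); v=(-3,1)
3. t=4/3 → L at (0,6); v=(3,1)
4. t=4/3 → R at (4,22/3); v=(-3,1)
5. t=2/3 → T at (2,8); v=(-3,-1)
6. t=2/3 → L at (0,22/3); v=(3,-1)
7. t=4/3 → R at (4,6); v=(-3,-1)
8. t=4/3 → L at (0,14/3); v=(3,-1)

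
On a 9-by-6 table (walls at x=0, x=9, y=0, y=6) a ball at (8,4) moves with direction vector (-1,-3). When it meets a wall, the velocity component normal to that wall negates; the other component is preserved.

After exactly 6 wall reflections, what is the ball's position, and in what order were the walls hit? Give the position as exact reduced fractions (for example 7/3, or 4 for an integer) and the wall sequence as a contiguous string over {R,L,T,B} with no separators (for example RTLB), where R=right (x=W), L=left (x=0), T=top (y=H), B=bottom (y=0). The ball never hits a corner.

1. t=4/3 → B at (20/3,0); v=(-1,3)
2. t=2 → T at (14/3,6); v=(-1,-3)
3. t=2 → B at (8/3,0); v=(-1,3)
4. t=2 → T at (2/3,6); v=(-1,-3)
5. t=2/3 → L at (0,4); v=(1,-3)
6. t=4/3 → B at (4/3,0); v=(1,3)

Final position: (4/3,0)
Wall sequence: BTBTLB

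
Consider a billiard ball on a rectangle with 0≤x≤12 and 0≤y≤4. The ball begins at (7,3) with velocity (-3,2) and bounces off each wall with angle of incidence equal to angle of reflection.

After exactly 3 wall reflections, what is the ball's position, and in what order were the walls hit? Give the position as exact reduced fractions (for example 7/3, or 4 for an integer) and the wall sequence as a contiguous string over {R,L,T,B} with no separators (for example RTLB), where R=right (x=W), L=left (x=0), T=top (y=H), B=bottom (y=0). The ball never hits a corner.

Final position: (1/2,0)
Wall sequence: TLB

1. t=1/2 → T at (11/2,4); v=(-3,-2)
2. t=11/6 → L at (0,1/3); v=(3,-2)
3. t=1/6 → B at (1/2,0); v=(3,2)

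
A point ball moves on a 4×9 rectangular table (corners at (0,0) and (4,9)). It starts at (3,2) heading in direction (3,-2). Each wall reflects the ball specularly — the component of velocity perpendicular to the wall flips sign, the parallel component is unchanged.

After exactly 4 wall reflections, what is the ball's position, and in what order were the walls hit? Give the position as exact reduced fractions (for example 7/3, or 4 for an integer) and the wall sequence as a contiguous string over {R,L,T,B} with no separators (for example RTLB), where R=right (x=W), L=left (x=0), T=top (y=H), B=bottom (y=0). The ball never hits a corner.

Final position: (4,4)
Wall sequence: RBLR

1. t=1/3 → R at (4,4/3); v=(-3,-2)
2. t=2/3 → B at (2,0); v=(-3,2)
3. t=2/3 → L at (0,4/3); v=(3,2)
4. t=4/3 → R at (4,4); v=(-3,2)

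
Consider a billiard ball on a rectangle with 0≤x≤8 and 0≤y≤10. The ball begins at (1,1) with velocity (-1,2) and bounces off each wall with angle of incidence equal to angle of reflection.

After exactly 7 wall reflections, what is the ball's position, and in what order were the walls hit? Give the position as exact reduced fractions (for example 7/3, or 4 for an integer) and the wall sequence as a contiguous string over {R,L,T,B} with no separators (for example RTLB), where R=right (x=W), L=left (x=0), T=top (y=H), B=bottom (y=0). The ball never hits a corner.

Final position: (5/2,0)
Wall sequence: LTRBTLB

1. t=1 → L at (0,3); v=(1,2)
2. t=7/2 → T at (7/2,10); v=(1,-2)
3. t=9/2 → R at (8,1); v=(-1,-2)
4. t=1/2 → B at (15/2,0); v=(-1,2)
5. t=5 → T at (5/2,10); v=(-1,-2)
6. t=5/2 → L at (0,5); v=(1,-2)
7. t=5/2 → B at (5/2,0); v=(1,2)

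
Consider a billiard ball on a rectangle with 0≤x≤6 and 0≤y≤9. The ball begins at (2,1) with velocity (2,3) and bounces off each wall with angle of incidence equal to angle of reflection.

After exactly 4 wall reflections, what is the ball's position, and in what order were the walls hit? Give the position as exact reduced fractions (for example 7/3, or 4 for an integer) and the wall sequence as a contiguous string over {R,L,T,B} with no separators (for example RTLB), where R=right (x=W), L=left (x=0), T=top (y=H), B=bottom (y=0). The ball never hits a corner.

Final position: (4/3,0)
Wall sequence: RTLB

1. t=2 → R at (6,7); v=(-2,3)
2. t=2/3 → T at (14/3,9); v=(-2,-3)
3. t=7/3 → L at (0,2); v=(2,-3)
4. t=2/3 → B at (4/3,0); v=(2,3)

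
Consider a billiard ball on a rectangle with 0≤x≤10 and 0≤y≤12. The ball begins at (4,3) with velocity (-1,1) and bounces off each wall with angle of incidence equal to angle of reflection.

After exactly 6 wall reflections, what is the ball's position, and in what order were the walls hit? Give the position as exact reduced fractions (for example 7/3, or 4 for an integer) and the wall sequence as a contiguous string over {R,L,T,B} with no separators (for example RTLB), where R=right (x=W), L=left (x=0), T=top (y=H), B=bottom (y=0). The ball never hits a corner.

1. t=4 → L at (0,7); v=(1,1)
2. t=5 → T at (5,12); v=(1,-1)
3. t=5 → R at (10,7); v=(-1,-1)
4. t=7 → B at (3,0); v=(-1,1)
5. t=3 → L at (0,3); v=(1,1)
6. t=9 → T at (9,12); v=(1,-1)

Final position: (9,12)
Wall sequence: LTRBLT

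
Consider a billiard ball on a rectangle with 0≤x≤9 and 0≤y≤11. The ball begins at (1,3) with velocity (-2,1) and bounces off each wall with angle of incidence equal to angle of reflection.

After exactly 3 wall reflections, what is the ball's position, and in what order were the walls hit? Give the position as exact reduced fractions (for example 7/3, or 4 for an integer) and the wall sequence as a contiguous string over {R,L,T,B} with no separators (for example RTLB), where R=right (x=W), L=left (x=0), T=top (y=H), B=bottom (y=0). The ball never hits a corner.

Final position: (3,11)
Wall sequence: LRT

1. t=1/2 → L at (0,7/2); v=(2,1)
2. t=9/2 → R at (9,8); v=(-2,1)
3. t=3 → T at (3,11); v=(-2,-1)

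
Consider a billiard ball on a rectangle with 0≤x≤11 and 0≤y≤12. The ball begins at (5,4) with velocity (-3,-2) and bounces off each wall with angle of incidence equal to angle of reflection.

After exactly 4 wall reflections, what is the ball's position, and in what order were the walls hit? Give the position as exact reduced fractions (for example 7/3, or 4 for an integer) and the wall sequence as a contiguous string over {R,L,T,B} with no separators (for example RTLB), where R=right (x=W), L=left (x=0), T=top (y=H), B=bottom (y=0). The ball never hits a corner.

1. t=5/3 → L at (0,2/3); v=(3,-2)
2. t=1/3 → B at (1,0); v=(3,2)
3. t=10/3 → R at (11,20/3); v=(-3,2)
4. t=8/3 → T at (3,12); v=(-3,-2)

Final position: (3,12)
Wall sequence: LBRT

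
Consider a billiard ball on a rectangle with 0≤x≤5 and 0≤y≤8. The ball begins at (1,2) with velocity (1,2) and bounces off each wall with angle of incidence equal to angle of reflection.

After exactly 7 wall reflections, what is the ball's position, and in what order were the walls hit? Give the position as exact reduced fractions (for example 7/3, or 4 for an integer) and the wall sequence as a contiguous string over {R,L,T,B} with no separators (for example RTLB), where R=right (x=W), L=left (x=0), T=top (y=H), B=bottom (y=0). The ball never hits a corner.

Final position: (4,0)
Wall sequence: TRBLTRB

1. t=3 → T at (4,8); v=(1,-2)
2. t=1 → R at (5,6); v=(-1,-2)
3. t=3 → B at (2,0); v=(-1,2)
4. t=2 → L at (0,4); v=(1,2)
5. t=2 → T at (2,8); v=(1,-2)
6. t=3 → R at (5,2); v=(-1,-2)
7. t=1 → B at (4,0); v=(-1,2)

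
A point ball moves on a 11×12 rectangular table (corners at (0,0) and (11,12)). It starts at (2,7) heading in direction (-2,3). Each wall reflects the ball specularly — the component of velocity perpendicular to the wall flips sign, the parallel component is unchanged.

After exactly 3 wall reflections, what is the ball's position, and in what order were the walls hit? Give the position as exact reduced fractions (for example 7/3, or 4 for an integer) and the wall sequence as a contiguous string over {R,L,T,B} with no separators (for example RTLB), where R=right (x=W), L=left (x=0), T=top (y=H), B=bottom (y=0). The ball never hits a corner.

1. t=1 → L at (0,10); v=(2,3)
2. t=2/3 → T at (4/3,12); v=(2,-3)
3. t=4 → B at (28/3,0); v=(2,3)

Final position: (28/3,0)
Wall sequence: LTB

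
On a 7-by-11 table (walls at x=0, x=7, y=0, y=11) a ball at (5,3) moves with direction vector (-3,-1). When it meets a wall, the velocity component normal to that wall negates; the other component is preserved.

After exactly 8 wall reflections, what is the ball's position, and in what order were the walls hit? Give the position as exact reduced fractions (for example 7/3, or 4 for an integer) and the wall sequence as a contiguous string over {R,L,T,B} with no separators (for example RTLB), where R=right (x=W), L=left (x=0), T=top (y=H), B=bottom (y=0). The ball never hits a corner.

1. t=5/3 → L at (0,4/3); v=(3,-1)
2. t=4/3 → B at (4,0); v=(3,1)
3. t=1 → R at (7,1); v=(-3,1)
4. t=7/3 → L at (0,10/3); v=(3,1)
5. t=7/3 → R at (7,17/3); v=(-3,1)
6. t=7/3 → L at (0,8); v=(3,1)
7. t=7/3 → R at (7,31/3); v=(-3,1)
8. t=2/3 → T at (5,11); v=(-3,-1)

Final position: (5,11)
Wall sequence: LBRLRLRT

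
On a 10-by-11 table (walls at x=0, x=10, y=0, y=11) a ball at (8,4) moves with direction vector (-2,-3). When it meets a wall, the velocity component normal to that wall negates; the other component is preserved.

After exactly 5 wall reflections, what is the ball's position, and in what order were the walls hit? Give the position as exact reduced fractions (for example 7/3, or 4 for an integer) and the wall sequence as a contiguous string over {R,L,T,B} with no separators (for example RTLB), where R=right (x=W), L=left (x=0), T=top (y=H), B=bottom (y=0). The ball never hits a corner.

1. t=4/3 → B at (16/3,0); v=(-2,3)
2. t=8/3 → L at (0,8); v=(2,3)
3. t=1 → T at (2,11); v=(2,-3)
4. t=11/3 → B at (28/3,0); v=(2,3)
5. t=1/3 → R at (10,1); v=(-2,3)

Final position: (10,1)
Wall sequence: BLTBR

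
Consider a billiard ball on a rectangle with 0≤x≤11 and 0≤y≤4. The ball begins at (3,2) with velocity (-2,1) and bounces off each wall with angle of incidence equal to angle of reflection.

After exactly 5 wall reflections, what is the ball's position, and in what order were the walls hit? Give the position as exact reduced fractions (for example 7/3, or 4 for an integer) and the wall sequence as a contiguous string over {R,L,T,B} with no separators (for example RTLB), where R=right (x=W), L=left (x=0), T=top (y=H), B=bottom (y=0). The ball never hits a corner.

1. t=3/2 → L at (0,7/2); v=(2,1)
2. t=1/2 → T at (1,4); v=(2,-1)
3. t=4 → B at (9,0); v=(2,1)
4. t=1 → R at (11,1); v=(-2,1)
5. t=3 → T at (5,4); v=(-2,-1)

Final position: (5,4)
Wall sequence: LTBRT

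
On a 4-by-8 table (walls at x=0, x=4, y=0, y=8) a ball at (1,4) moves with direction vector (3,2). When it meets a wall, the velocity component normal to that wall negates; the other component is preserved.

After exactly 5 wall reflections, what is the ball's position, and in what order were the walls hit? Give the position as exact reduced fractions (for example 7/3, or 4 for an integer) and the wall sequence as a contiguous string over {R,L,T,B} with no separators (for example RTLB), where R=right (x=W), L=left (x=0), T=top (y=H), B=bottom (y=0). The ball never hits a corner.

1. t=1 → R at (4,6); v=(-3,2)
2. t=1 → T at (1,8); v=(-3,-2)
3. t=1/3 → L at (0,22/3); v=(3,-2)
4. t=4/3 → R at (4,14/3); v=(-3,-2)
5. t=4/3 → L at (0,2); v=(3,-2)

Final position: (0,2)
Wall sequence: RTLRL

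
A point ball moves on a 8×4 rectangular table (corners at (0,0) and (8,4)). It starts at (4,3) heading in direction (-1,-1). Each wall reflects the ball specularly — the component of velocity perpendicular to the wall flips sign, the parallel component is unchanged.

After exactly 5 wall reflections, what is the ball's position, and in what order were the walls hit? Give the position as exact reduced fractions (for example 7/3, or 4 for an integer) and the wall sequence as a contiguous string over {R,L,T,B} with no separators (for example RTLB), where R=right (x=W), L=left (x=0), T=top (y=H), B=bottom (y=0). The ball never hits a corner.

Final position: (8,1)
Wall sequence: BLTBR

1. t=3 → B at (1,0); v=(-1,1)
2. t=1 → L at (0,1); v=(1,1)
3. t=3 → T at (3,4); v=(1,-1)
4. t=4 → B at (7,0); v=(1,1)
5. t=1 → R at (8,1); v=(-1,1)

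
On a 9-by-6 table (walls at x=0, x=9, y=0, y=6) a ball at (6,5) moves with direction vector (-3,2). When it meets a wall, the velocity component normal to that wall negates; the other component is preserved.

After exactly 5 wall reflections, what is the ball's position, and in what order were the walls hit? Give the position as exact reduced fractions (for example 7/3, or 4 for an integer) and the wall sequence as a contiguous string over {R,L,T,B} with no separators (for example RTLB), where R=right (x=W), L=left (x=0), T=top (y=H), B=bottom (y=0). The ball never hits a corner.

1. t=1/2 → T at (9/2,6); v=(-3,-2)
2. t=3/2 → L at (0,3); v=(3,-2)
3. t=3/2 → B at (9/2,0); v=(3,2)
4. t=3/2 → R at (9,3); v=(-3,2)
5. t=3/2 → T at (9/2,6); v=(-3,-2)

Final position: (9/2,6)
Wall sequence: TLBRT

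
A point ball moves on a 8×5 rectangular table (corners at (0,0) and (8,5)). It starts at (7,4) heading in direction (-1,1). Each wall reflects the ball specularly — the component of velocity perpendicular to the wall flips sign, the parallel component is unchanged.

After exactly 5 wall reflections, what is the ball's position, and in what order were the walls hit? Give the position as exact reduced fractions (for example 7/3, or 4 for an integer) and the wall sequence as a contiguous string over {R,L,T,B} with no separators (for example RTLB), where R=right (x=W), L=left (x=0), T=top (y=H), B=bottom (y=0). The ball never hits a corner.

1. t=1 → T at (6,5); v=(-1,-1)
2. t=5 → B at (1,0); v=(-1,1)
3. t=1 → L at (0,1); v=(1,1)
4. t=4 → T at (4,5); v=(1,-1)
5. t=4 → R at (8,1); v=(-1,-1)

Final position: (8,1)
Wall sequence: TBLTR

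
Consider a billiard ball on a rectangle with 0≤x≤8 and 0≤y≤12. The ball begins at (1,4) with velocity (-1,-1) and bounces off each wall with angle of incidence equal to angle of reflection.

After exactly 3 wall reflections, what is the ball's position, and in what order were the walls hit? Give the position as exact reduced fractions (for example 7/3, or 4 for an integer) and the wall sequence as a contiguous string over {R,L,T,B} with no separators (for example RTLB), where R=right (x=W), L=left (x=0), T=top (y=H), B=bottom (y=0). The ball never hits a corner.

1. t=1 → L at (0,3); v=(1,-1)
2. t=3 → B at (3,0); v=(1,1)
3. t=5 → R at (8,5); v=(-1,1)

Final position: (8,5)
Wall sequence: LBR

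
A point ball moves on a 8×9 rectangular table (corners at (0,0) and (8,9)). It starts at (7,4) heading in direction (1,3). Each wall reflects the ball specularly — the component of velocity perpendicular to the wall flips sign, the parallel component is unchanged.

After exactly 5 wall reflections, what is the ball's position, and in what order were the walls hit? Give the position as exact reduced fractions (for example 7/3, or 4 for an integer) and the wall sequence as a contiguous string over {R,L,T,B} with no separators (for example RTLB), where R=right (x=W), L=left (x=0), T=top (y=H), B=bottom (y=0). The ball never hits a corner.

1. t=1 → R at (8,7); v=(-1,3)
2. t=2/3 → T at (22/3,9); v=(-1,-3)
3. t=3 → B at (13/3,0); v=(-1,3)
4. t=3 → T at (4/3,9); v=(-1,-3)
5. t=4/3 → L at (0,5); v=(1,-3)

Final position: (0,5)
Wall sequence: RTBTL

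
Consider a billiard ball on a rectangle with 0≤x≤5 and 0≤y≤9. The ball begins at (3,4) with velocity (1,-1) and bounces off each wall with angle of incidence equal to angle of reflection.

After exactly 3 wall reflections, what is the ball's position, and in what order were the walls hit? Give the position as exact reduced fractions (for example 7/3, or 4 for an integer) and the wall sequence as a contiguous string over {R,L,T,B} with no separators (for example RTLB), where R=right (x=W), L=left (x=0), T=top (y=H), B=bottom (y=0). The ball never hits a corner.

1. t=2 → R at (5,2); v=(-1,-1)
2. t=2 → B at (3,0); v=(-1,1)
3. t=3 → L at (0,3); v=(1,1)

Final position: (0,3)
Wall sequence: RBL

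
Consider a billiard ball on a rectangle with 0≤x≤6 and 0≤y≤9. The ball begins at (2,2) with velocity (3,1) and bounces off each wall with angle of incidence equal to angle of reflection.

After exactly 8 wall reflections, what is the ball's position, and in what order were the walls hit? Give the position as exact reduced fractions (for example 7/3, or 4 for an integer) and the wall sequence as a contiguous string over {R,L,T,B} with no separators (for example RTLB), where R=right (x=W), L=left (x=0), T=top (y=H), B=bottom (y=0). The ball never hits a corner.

1. t=4/3 → R at (6,10/3); v=(-3,1)
2. t=2 → L at (0,16/3); v=(3,1)
3. t=2 → R at (6,22/3); v=(-3,1)
4. t=5/3 → T at (1,9); v=(-3,-1)
5. t=1/3 → L at (0,26/3); v=(3,-1)
6. t=2 → R at (6,20/3); v=(-3,-1)
7. t=2 → L at (0,14/3); v=(3,-1)
8. t=2 → R at (6,8/3); v=(-3,-1)

Final position: (6,8/3)
Wall sequence: RLRTLRLR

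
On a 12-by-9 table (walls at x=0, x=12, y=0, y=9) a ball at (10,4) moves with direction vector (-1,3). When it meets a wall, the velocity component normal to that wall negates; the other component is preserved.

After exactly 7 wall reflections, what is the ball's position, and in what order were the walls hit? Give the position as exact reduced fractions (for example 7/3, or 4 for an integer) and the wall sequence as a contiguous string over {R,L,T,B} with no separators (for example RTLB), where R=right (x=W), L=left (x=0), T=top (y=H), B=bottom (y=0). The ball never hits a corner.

1. t=5/3 → T at (25/3,9); v=(-1,-3)
2. t=3 → B at (16/3,0); v=(-1,3)
3. t=3 → T at (7/3,9); v=(-1,-3)
4. t=7/3 → L at (0,2); v=(1,-3)
5. t=2/3 → B at (2/3,0); v=(1,3)
6. t=3 → T at (11/3,9); v=(1,-3)
7. t=3 → B at (20/3,0); v=(1,3)

Final position: (20/3,0)
Wall sequence: TBTLBTB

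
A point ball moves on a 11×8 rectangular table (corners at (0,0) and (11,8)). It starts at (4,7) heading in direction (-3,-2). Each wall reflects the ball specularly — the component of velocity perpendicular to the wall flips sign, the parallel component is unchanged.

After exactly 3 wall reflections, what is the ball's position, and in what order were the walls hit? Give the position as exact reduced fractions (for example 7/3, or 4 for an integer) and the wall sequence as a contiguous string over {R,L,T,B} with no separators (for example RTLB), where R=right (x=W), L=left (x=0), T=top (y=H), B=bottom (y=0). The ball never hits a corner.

1. t=4/3 → L at (0,13/3); v=(3,-2)
2. t=13/6 → B at (13/2,0); v=(3,2)
3. t=3/2 → R at (11,3); v=(-3,2)

Final position: (11,3)
Wall sequence: LBR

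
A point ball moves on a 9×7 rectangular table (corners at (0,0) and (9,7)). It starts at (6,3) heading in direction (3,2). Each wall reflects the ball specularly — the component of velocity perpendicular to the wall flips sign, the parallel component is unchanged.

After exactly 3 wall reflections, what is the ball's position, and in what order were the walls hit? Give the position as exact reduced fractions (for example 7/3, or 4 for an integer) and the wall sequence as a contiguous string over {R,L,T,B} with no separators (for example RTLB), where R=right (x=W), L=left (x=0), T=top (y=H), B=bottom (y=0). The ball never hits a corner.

Final position: (0,3)
Wall sequence: RTL

1. t=1 → R at (9,5); v=(-3,2)
2. t=1 → T at (6,7); v=(-3,-2)
3. t=2 → L at (0,3); v=(3,-2)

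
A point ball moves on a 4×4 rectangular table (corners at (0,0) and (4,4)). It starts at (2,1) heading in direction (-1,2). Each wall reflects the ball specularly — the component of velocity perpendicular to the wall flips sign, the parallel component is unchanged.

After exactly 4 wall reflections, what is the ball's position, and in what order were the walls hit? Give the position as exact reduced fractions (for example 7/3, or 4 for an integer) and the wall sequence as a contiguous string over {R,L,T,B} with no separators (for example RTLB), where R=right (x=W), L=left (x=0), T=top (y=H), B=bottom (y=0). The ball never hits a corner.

Final position: (7/2,4)
Wall sequence: TLBT

1. t=3/2 → T at (1/2,4); v=(-1,-2)
2. t=1/2 → L at (0,3); v=(1,-2)
3. t=3/2 → B at (3/2,0); v=(1,2)
4. t=2 → T at (7/2,4); v=(1,-2)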